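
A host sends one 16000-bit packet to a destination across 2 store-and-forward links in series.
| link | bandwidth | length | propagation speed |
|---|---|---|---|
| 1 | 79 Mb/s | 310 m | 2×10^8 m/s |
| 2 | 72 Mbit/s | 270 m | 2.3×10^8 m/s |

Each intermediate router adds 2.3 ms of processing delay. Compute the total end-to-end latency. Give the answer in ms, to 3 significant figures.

2.73 ms

Transmission delays (L/R per hop): 0.202532, 0.222222 ms; sum = 0.424754 ms.
Propagation delays (d/s per hop): 0.00155, 0.00117391 ms; sum = 0.00272391 ms.
Processing at 1 router(s): 1 × 2.3 ms = 2.3 ms.
End-to-end = 2.73 ms.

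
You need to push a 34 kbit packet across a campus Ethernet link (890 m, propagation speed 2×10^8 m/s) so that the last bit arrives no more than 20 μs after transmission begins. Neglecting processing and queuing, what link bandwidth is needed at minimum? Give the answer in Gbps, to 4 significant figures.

2.186 Gbps

Propagation delay = 890 / 200000000 = 4.45 μs.
Transmission budget = 20 − 4.45 = 15.55 μs.
R ≥ L / t_tx = 34000 bits / 1.555e-05 s = 2.186 Gbps.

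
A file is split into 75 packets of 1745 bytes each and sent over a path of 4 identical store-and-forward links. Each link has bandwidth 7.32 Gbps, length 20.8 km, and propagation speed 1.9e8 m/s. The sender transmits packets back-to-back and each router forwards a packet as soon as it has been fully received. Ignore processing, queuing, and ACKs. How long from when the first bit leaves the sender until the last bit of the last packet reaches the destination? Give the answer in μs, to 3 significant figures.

587 μs

Per-hop transmission t_tx = L/R = 13960/7320000000 = 1.9071 μs.
Per-hop propagation t_prop = 20800/190000000 = 109.474 μs.
Pipeline fill: first packet needs 4·t_tx to clear all hops; remaining 74 packets each add one t_tx.
Total = (4+75-1)·t_tx + 4·t_prop = 78·1.9071 + 4·109.474 = 587 μs.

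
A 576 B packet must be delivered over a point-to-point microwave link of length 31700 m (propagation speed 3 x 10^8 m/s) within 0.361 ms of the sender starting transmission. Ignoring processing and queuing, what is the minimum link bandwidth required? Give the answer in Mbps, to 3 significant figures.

L = 4608 bits.
Propagation delay = 31700 / 300000000 = 0.105667 ms.
Transmission budget = 0.361 − 0.105667 = 0.255333 ms.
R ≥ L / t_tx = 4608 bits / 0.000255333 s = 18.0 Mbps.

18.0 Mbps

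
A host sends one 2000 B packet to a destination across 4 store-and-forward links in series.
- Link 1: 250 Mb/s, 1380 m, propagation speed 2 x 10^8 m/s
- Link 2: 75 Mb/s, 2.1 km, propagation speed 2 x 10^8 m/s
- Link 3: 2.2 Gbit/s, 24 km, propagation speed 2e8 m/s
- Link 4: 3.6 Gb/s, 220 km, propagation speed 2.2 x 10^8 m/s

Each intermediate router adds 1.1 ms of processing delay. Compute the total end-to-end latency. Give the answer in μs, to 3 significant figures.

4730 μs

L = 2000 × 8 = 16000 bits.
Transmission delays (L/R per hop): 64, 213.333, 7.27273, 4.44444 μs; sum = 289.051 μs.
Propagation delays (d/s per hop): 6.9, 10.5, 120, 1000 μs; sum = 1137.4 μs.
Processing at 3 router(s): 3 × 1.1 ms = 3300 μs.
End-to-end = 4730 μs.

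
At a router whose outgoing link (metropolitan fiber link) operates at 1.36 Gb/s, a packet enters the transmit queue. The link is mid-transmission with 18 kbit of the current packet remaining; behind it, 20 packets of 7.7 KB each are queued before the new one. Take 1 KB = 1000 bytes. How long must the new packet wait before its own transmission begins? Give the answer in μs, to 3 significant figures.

Each queued packet: L/R = 61600/1360000000 = 45.2941 μs.
20 queued → 905.882 μs.
Plus remaining 18000 bits of current packet: 13.2353 μs.
Queuing delay = 919 μs.

919 μs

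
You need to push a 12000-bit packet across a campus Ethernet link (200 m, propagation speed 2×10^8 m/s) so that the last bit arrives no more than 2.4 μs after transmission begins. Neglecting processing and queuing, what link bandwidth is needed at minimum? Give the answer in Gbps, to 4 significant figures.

8.571 Gbps

Propagation delay = 200 / 200000000 = 1 μs.
Transmission budget = 2.4 − 1 = 1.4 μs.
R ≥ L / t_tx = 12000 bits / 1.4e-06 s = 8.571 Gbps.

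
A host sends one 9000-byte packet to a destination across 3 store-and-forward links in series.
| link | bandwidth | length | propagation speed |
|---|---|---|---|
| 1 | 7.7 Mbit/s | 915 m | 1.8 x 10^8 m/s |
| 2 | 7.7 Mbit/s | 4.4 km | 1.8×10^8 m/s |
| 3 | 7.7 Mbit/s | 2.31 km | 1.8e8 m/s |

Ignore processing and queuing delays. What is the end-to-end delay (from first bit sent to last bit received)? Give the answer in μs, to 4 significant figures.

28090 μs

L = 9000 × 8 = 72000 bits.
Transmission delay per hop = L/R = 72000/7700000 = 9350.65 μs; 3 hops → 28051.9 μs.
Propagation delays (d/s per hop): 5.08333, 24.4444, 12.8333 μs; sum = 42.3611 μs.
End-to-end = 28090 μs.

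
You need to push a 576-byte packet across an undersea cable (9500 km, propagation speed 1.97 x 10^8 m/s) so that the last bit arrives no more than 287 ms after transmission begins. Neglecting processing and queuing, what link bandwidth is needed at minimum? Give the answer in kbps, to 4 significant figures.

L = 4608 bits.
Propagation delay = 9500000 / 197000000 = 48.2234 ms.
Transmission budget = 287 − 48.2234 = 238.777 ms.
R ≥ L / t_tx = 4608 bits / 0.238777 s = 19.30 kbps.

19.30 kbps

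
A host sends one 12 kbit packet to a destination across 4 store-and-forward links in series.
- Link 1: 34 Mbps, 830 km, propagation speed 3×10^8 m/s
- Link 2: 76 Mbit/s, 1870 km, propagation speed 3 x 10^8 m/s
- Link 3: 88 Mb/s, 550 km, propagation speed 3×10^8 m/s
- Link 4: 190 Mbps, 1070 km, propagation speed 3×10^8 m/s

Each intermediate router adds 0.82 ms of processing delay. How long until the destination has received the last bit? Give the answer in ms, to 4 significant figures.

L = 12000 bits.
Transmission delays (L/R per hop): 0.352941, 0.157895, 0.136364, 0.0631579 ms; sum = 0.710357 ms.
Propagation delays (d/s per hop): 2.76667, 6.23333, 1.83333, 3.56667 ms; sum = 14.4 ms.
Processing at 3 router(s): 3 × 0.82 ms = 2.46 ms.
End-to-end = 17.57 ms.

17.57 ms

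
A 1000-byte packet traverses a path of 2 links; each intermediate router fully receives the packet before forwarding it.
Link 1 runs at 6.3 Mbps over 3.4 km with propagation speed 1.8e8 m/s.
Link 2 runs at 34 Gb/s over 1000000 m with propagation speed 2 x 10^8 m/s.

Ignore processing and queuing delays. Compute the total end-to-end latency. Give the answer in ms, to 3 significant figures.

6.29 ms

L = 1000 × 8 = 8000 bits.
Transmission delays (L/R per hop): 1.26984, 0.000235294 ms; sum = 1.27008 ms.
Propagation delays (d/s per hop): 0.0188889, 5 ms; sum = 5.01889 ms.
End-to-end = 6.29 ms.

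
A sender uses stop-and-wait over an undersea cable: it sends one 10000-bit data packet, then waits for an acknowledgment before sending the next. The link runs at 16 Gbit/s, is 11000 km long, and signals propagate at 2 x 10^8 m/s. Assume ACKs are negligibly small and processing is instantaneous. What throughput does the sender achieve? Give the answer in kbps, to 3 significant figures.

90.9 kbps

t_tx = L/R = 10000/16000000000 = 6.25e-07 s.
t_prop = 11000000/200000000 = 0.055 s; RTT = 0.11 s.
Cycle = t_tx + RTT = 0.110001 s.
Throughput = L / cycle = 10000 / 0.110001 = 90.9 kbps.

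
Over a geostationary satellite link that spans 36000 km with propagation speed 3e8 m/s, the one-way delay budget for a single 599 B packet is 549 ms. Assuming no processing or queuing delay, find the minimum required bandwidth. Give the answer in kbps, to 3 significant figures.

L = 4792 bits.
Propagation delay = 36000000 / 300000000 = 120 ms.
Transmission budget = 549 − 120 = 429 ms.
R ≥ L / t_tx = 4792 bits / 0.429 s = 11.2 kbps.

11.2 kbps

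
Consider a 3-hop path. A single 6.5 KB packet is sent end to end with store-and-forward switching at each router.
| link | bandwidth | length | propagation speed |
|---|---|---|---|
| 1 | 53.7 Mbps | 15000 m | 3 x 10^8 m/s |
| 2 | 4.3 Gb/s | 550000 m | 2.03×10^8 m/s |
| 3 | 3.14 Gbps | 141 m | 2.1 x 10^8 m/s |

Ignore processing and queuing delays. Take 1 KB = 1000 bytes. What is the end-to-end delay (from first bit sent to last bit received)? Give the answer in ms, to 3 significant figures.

3.76 ms

L = 52000 bits.
Transmission delays (L/R per hop): 0.968343, 0.012093, 0.0165605 ms; sum = 0.996996 ms.
Propagation delays (d/s per hop): 0.05, 2.70936, 0.000671429 ms; sum = 2.76003 ms.
End-to-end = 3.76 ms.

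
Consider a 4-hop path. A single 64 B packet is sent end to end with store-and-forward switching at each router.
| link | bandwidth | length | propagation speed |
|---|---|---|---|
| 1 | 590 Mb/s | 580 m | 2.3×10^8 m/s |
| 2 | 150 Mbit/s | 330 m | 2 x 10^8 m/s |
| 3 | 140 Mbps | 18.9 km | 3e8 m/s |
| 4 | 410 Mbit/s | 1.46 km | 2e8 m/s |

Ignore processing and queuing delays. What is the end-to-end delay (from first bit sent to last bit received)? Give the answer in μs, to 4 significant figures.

L = 64 × 8 = 512 bits.
Transmission delays (L/R per hop): 0.867797, 3.41333, 3.65714, 1.24878 μs; sum = 9.18705 μs.
Propagation delays (d/s per hop): 2.52174, 1.65, 63, 7.3 μs; sum = 74.4717 μs.
End-to-end = 83.66 μs.

83.66 μs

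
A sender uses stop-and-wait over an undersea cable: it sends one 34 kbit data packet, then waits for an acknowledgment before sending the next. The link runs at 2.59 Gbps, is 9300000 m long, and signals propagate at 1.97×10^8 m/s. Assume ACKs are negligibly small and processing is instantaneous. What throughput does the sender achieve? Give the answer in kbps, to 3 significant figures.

360 kbps

t_tx = L/R = 34000/2590000000 = 1.31274e-05 s.
t_prop = 9300000/197000000 = 0.0472081 s; RTT = 0.0944162 s.
Cycle = t_tx + RTT = 0.0944294 s.
Throughput = L / cycle = 34000 / 0.0944294 = 360 kbps.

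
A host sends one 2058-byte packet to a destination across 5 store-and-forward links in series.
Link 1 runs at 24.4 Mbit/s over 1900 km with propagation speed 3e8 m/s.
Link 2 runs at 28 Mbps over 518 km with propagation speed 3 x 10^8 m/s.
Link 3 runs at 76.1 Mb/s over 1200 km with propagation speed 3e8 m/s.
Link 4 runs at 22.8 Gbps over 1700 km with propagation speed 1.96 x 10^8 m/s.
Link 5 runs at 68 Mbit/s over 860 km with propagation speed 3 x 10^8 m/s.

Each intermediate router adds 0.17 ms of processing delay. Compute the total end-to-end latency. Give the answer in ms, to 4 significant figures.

L = 2058 × 8 = 16464 bits.
Transmission delays (L/R per hop): 0.674754, 0.588, 0.216347, 0.000722105, 0.242118 ms; sum = 1.72194 ms.
Propagation delays (d/s per hop): 6.33333, 1.72667, 4, 8.67347, 2.86667 ms; sum = 23.6001 ms.
Processing at 4 router(s): 4 × 0.17 ms = 0.68 ms.
End-to-end = 26.00 ms.

26.00 ms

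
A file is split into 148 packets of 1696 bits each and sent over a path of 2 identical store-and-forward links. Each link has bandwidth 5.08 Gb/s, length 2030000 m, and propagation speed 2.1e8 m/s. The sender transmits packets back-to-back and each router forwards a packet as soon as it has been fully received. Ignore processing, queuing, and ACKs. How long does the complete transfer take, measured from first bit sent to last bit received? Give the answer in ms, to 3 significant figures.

Per-hop transmission t_tx = L/R = 1696/5080000000 = 0.000333858 ms.
Per-hop propagation t_prop = 2030000/210000000 = 9.66667 ms.
Pipeline fill: first packet needs 2·t_tx to clear all hops; remaining 147 packets each add one t_tx.
Total = (2+148-1)·t_tx + 2·t_prop = 149·0.000333858 + 2·9.66667 = 19.4 ms.

19.4 ms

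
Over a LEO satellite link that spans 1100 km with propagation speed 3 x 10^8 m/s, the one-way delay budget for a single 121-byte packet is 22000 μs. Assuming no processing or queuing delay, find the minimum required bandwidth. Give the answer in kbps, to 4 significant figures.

52.80 kbps

L = 968 bits.
Propagation delay = 1100000 / 300000000 = 3666.67 μs.
Transmission budget = 22000 − 3666.67 = 18333.3 μs.
R ≥ L / t_tx = 968 bits / 0.0183333 s = 52.80 kbps.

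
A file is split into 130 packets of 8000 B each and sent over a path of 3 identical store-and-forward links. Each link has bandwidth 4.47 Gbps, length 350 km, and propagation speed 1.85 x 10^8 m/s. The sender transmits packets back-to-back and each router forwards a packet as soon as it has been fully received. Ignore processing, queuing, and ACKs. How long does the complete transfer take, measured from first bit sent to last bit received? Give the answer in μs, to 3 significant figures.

7570 μs

Per-hop transmission t_tx = L/R = 64000/4470000000 = 14.3177 μs.
Per-hop propagation t_prop = 350000/185000000 = 1891.89 μs.
Pipeline fill: first packet needs 3·t_tx to clear all hops; remaining 129 packets each add one t_tx.
Total = (3+130-1)·t_tx + 3·t_prop = 132·14.3177 + 3·1891.89 = 7570 μs.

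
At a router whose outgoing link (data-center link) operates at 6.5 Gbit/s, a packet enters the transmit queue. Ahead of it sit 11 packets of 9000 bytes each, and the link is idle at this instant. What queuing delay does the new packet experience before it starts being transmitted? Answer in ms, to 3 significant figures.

Each queued packet: L/R = 72000/6500000000 = 0.0110769 ms.
11 queued → 0.121846 ms.
Queuing delay = 0.122 ms.

0.122 ms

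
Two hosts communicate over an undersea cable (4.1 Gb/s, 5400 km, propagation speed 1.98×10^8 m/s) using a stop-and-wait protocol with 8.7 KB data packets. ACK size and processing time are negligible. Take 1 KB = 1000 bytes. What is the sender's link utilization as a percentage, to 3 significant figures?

t_tx = L/R = 69600/4.1e+09 = 1.69756e-05 s.
t_prop = 5400000/198000000 = 0.0272727 s; RTT = 0.0545455 s.
Cycle = t_tx + RTT = 0.0545624 s.
Utilization = t_tx / cycle = 1.69756e-05/0.0545624 = 0.0311 %.

0.0311 %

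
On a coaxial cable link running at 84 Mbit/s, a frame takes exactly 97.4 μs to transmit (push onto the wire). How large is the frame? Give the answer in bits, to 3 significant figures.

L = R × t_tx = 84000000 b/s × 9.74e-05 s = 8181.6 bits.

8180 bits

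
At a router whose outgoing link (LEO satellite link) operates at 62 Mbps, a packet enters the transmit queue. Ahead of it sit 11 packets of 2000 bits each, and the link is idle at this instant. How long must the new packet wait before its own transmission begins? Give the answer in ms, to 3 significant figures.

0.355 ms

Each queued packet: L/R = 2000/62000000 = 0.0322581 ms.
11 queued → 0.354839 ms.
Queuing delay = 0.355 ms.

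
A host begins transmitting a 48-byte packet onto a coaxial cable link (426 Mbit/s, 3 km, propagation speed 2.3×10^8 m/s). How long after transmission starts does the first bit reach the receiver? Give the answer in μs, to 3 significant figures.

13.0 μs

First bit experiences only propagation delay: d/s = 3000/2.3e+08 = 13.0 μs.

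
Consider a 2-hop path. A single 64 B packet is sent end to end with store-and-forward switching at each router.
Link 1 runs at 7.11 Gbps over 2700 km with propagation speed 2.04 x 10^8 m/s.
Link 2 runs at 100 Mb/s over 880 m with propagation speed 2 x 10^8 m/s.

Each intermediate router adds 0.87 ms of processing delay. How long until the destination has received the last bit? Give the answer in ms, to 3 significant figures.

L = 64 × 8 = 512 bits.
Transmission delays (L/R per hop): 7.20113e-05, 0.00512 ms; sum = 0.00519201 ms.
Propagation delays (d/s per hop): 13.2353, 0.0044 ms; sum = 13.2397 ms.
Processing at 1 router(s): 1 × 0.87 ms = 0.87 ms.
End-to-end = 14.1 ms.

14.1 ms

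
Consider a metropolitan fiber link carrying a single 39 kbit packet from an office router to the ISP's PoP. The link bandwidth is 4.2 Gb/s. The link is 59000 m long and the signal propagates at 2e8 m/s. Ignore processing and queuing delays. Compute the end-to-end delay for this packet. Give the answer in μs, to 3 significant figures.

L = 39000 bits.
Transmission delay = L/R = 39000 / 4200000000 = 9.28571 μs.
Propagation delay = d/s = 59000 m / 200000000 m/s = 295 μs.
Total = 304 μs.

304 μs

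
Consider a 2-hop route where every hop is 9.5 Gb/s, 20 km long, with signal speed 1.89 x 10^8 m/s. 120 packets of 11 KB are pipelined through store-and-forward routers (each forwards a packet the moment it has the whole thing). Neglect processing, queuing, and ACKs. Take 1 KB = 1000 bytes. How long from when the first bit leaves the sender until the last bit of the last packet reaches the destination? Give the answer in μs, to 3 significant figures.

Per-hop transmission t_tx = L/R = 88000/9500000000 = 9.26316 μs.
Per-hop propagation t_prop = 20000/189000000 = 105.82 μs.
Pipeline fill: first packet needs 2·t_tx to clear all hops; remaining 119 packets each add one t_tx.
Total = (2+120-1)·t_tx + 2·t_prop = 121·9.26316 + 2·105.82 = 1330 μs.

1330 μs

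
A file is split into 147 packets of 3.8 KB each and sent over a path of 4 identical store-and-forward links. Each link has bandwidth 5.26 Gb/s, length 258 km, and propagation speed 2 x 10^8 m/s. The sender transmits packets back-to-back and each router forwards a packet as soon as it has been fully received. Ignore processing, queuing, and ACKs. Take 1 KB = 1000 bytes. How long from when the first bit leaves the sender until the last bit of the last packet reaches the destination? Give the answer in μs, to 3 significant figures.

6030 μs

Per-hop transmission t_tx = L/R = 30400/5260000000 = 5.77947 μs.
Per-hop propagation t_prop = 258000/200000000 = 1290 μs.
Pipeline fill: first packet needs 4·t_tx to clear all hops; remaining 146 packets each add one t_tx.
Total = (4+147-1)·t_tx + 4·t_prop = 150·5.77947 + 4·1290 = 6030 μs.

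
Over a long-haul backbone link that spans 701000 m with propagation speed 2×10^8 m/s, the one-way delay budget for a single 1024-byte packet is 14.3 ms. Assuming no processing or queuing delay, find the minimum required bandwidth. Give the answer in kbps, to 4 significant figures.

758.9 kbps

L = 8192 bits.
Propagation delay = 701000 / 200000000 = 3.505 ms.
Transmission budget = 14.3 − 3.505 = 10.795 ms.
R ≥ L / t_tx = 8192 bits / 0.010795 s = 758.9 kbps.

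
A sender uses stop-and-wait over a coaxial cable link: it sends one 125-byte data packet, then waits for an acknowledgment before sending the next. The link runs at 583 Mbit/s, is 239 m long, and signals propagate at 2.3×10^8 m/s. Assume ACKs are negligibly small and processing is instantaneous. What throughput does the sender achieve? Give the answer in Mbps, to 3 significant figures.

t_tx = L/R = 1000/583000000 = 1.71527e-06 s.
t_prop = 239/2.3e+08 = 1.03913e-06 s; RTT = 2.07826e-06 s.
Cycle = t_tx + RTT = 3.79353e-06 s.
Throughput = L / cycle = 1000 / 3.79353e-06 = 264 Mbps.

264 Mbps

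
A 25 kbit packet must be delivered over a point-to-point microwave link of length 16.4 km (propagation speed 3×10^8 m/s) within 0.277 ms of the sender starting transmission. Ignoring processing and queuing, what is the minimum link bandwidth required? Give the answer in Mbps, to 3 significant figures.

Propagation delay = 16400 / 300000000 = 0.0546667 ms.
Transmission budget = 0.277 − 0.0546667 = 0.222333 ms.
R ≥ L / t_tx = 25000 bits / 0.000222333 s = 112 Mbps.

112 Mbps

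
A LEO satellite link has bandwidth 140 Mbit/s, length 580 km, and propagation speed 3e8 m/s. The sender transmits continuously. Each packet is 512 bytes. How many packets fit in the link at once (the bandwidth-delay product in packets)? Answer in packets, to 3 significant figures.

66.1 packets

Propagation delay = 580000 / 300000000 = 0.00193333 s.
BDP = R × t_prop = 140000000 × 0.00193333 = 270667 bits.
In packets of 4096 bits: 66.1 packets.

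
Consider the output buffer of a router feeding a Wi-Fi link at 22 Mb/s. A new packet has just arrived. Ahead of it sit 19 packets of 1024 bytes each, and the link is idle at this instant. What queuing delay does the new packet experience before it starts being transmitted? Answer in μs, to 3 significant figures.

7070 μs

Each queued packet: L/R = 8192/22000000 = 372.364 μs.
19 queued → 7074.91 μs.
Queuing delay = 7070 μs.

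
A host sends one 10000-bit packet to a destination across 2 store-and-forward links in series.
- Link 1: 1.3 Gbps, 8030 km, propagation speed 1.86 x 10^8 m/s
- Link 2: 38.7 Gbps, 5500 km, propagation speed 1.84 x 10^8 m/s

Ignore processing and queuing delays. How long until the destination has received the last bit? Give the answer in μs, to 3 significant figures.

73100 μs

Transmission delays (L/R per hop): 7.69231, 0.258398 μs; sum = 7.95071 μs.
Propagation delays (d/s per hop): 43172, 29891.3 μs; sum = 73063.3 μs.
End-to-end = 73100 μs.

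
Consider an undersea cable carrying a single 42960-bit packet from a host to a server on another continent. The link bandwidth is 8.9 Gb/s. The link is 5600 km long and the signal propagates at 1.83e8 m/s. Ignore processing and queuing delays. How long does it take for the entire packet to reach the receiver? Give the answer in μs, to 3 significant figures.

30600 μs

Transmission delay = L/R = 42960 / 8900000000 = 4.82697 μs.
Propagation delay = d/s = 5600000 m / 183000000 m/s = 30601.1 μs.
Total = 30600 μs.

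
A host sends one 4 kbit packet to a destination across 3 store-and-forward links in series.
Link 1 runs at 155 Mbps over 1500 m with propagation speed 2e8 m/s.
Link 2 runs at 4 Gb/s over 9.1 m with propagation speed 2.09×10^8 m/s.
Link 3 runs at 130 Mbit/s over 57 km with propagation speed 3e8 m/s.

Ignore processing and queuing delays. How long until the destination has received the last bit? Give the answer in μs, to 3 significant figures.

L = 4000 bits.
Transmission delays (L/R per hop): 25.8065, 1, 30.7692 μs; sum = 57.5757 μs.
Propagation delays (d/s per hop): 7.5, 0.0435407, 190 μs; sum = 197.544 μs.
End-to-end = 255 μs.

255 μs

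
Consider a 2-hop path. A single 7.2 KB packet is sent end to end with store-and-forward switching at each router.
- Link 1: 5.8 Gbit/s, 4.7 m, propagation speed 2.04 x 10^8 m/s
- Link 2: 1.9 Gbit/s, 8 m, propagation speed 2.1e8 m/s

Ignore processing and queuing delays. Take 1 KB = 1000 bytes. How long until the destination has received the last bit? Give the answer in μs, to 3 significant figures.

40.3 μs

L = 57600 bits.
Transmission delays (L/R per hop): 9.93103, 30.3158 μs; sum = 40.2468 μs.
Propagation delays (d/s per hop): 0.0230392, 0.0380952 μs; sum = 0.0611345 μs.
End-to-end = 40.3 μs.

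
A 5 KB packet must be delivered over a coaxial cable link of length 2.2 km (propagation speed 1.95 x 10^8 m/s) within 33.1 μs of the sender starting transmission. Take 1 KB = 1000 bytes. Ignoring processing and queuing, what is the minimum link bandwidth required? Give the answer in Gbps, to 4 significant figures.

L = 40000 bits.
Propagation delay = 2200 / 195000000 = 11.2821 μs.
Transmission budget = 33.1 − 11.2821 = 21.8179 μs.
R ≥ L / t_tx = 40000 bits / 2.18179e-05 s = 1.833 Gbps.

1.833 Gbps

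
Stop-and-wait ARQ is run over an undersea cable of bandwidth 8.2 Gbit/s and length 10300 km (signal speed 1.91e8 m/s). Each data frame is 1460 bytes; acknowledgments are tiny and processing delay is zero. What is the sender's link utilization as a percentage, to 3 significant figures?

t_tx = L/R = 11680/8.2e+09 = 1.42439e-06 s.
t_prop = 10300000/191000000 = 0.0539267 s; RTT = 0.107853 s.
Cycle = t_tx + RTT = 0.107855 s.
Utilization = t_tx / cycle = 1.42439e-06/0.107855 = 0.00132 %.

0.00132 %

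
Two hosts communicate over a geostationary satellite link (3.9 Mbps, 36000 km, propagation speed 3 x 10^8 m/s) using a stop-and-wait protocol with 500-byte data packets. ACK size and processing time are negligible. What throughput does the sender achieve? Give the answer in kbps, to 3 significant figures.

16.6 kbps

t_tx = L/R = 4000/3900000 = 0.00102564 s.
t_prop = 36000000/300000000 = 0.12 s; RTT = 0.24 s.
Cycle = t_tx + RTT = 0.241026 s.
Throughput = L / cycle = 4000 / 0.241026 = 16.6 kbps.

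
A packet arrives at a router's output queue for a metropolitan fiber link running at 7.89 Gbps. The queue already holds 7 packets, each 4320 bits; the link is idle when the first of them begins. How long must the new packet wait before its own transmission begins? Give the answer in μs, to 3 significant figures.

Each queued packet: L/R = 4320/7890000000 = 0.547529 μs.
7 queued → 3.8327 μs.
Queuing delay = 3.83 μs.

3.83 μs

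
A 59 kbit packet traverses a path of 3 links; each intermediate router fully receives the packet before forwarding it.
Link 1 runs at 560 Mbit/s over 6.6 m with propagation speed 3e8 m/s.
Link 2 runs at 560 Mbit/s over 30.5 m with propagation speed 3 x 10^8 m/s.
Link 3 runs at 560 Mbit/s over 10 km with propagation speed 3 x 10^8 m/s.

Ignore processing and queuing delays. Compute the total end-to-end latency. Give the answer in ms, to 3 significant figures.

0.350 ms

L = 59000 bits.
Transmission delay per hop = L/R = 59000/560000000 = 0.105357 ms; 3 hops → 0.316071 ms.
Propagation delays (d/s per hop): 2.2e-05, 0.000101667, 0.0333333 ms; sum = 0.033457 ms.
End-to-end = 0.350 ms.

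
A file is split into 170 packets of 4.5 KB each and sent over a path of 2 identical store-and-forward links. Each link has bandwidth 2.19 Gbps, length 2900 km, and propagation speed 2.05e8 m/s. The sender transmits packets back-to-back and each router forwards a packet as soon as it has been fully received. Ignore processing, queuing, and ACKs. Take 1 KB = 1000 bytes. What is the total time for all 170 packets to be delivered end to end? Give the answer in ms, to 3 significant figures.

31.1 ms

Per-hop transmission t_tx = L/R = 36000/2190000000 = 0.0164384 ms.
Per-hop propagation t_prop = 2900000/2.05e+08 = 14.1463 ms.
Pipeline fill: first packet needs 2·t_tx to clear all hops; remaining 169 packets each add one t_tx.
Total = (2+170-1)·t_tx + 2·t_prop = 171·0.0164384 + 2·14.1463 = 31.1 ms.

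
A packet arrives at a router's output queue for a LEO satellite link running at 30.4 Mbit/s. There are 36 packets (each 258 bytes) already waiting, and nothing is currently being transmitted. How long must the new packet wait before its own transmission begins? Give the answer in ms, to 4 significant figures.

2.444 ms

Each queued packet: L/R = 2064/30400000 = 0.0678947 ms.
36 queued → 2.44421 ms.
Queuing delay = 2.444 ms.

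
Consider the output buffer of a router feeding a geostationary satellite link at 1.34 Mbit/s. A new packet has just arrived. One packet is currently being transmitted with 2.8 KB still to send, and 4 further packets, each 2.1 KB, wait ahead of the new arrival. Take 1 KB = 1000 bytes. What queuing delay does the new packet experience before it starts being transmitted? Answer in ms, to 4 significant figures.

66.87 ms

Each queued packet: L/R = 16800/1340000 = 12.5373 ms.
4 queued → 50.1493 ms.
Plus remaining 22400 bits of current packet: 16.7164 ms.
Queuing delay = 66.87 ms.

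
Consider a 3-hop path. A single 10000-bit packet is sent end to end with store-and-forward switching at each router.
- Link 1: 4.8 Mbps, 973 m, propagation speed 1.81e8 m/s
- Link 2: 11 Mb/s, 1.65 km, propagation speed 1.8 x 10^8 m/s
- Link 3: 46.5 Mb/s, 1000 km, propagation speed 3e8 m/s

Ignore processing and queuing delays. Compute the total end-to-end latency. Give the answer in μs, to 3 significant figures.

Transmission delays (L/R per hop): 2083.33, 909.091, 215.054 μs; sum = 3207.48 μs.
Propagation delays (d/s per hop): 5.37569, 9.16667, 3333.33 μs; sum = 3347.88 μs.
End-to-end = 6560 μs.

6560 μs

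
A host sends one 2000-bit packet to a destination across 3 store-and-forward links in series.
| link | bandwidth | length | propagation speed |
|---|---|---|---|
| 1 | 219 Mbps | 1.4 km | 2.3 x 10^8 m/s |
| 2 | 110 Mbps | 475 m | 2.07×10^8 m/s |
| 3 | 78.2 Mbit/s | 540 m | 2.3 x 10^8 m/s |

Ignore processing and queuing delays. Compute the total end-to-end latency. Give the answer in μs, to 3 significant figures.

Transmission delays (L/R per hop): 9.13242, 18.1818, 25.5754 μs; sum = 52.8897 μs.
Propagation delays (d/s per hop): 6.08696, 2.29469, 2.34783 μs; sum = 10.7295 μs.
End-to-end = 63.6 μs.

63.6 μs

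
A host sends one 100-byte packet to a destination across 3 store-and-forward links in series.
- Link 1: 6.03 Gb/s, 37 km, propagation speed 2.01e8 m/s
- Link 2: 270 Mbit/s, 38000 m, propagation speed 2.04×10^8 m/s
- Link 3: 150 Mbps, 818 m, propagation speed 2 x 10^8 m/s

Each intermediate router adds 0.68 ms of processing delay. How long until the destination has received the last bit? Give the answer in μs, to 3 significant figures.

1740 μs

L = 100 × 8 = 800 bits.
Transmission delays (L/R per hop): 0.13267, 2.96296, 5.33333 μs; sum = 8.42897 μs.
Propagation delays (d/s per hop): 184.08, 186.275, 4.09 μs; sum = 374.444 μs.
Processing at 2 router(s): 2 × 0.68 ms = 1360 μs.
End-to-end = 1740 μs.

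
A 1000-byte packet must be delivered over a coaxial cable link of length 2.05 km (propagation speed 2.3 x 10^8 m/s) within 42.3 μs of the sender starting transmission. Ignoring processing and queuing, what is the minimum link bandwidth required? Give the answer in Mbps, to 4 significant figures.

239.6 Mbps

L = 8000 bits.
Propagation delay = 2050 / 2.3e+08 = 8.91304 μs.
Transmission budget = 42.3 − 8.91304 = 33.387 μs.
R ≥ L / t_tx = 8000 bits / 3.3387e-05 s = 239.6 Mbps.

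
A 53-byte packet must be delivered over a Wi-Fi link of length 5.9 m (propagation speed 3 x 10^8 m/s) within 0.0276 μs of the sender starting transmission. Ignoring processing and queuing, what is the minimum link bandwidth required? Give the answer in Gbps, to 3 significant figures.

L = 424 bits.
Propagation delay = 5.9 / 300000000 = 0.0196667 μs.
Transmission budget = 0.0276 − 0.0196667 = 0.00793333 μs.
R ≥ L / t_tx = 424 bits / 7.93333e-09 s = 53.4 Gbps.

53.4 Gbps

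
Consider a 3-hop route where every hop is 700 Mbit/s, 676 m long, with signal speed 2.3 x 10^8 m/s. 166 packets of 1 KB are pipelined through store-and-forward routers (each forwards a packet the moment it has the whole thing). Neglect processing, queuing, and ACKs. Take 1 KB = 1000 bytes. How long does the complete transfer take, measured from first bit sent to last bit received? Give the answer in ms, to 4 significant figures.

1.929 ms

Per-hop transmission t_tx = L/R = 8000/700000000 = 0.0114286 ms.
Per-hop propagation t_prop = 676/2.3e+08 = 0.00293913 ms.
Pipeline fill: first packet needs 3·t_tx to clear all hops; remaining 165 packets each add one t_tx.
Total = (3+166-1)·t_tx + 3·t_prop = 168·0.0114286 + 3·0.00293913 = 1.929 ms.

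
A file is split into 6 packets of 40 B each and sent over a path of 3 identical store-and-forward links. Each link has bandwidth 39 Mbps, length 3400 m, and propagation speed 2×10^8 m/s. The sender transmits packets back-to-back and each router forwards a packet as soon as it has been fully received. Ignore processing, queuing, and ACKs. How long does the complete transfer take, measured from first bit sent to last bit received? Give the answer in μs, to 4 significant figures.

Per-hop transmission t_tx = L/R = 320/39000000 = 8.20513 μs.
Per-hop propagation t_prop = 3400/200000000 = 17 μs.
Pipeline fill: first packet needs 3·t_tx to clear all hops; remaining 5 packets each add one t_tx.
Total = (3+6-1)·t_tx + 3·t_prop = 8·8.20513 + 3·17 = 116.6 μs.

116.6 μs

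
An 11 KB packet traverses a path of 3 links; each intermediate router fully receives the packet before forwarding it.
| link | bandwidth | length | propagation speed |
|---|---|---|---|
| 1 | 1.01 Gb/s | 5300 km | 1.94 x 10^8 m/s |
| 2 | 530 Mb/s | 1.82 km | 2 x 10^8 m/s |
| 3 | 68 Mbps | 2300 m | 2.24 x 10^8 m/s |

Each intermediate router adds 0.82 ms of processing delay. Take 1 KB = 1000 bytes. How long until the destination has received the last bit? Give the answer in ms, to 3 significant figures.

L = 88000 bits.
Transmission delays (L/R per hop): 0.0871287, 0.166038, 1.29412 ms; sum = 1.54728 ms.
Propagation delays (d/s per hop): 27.3196, 0.0091, 0.0102679 ms; sum = 27.339 ms.
Processing at 2 router(s): 2 × 0.82 ms = 1.64 ms.
End-to-end = 30.5 ms.

30.5 ms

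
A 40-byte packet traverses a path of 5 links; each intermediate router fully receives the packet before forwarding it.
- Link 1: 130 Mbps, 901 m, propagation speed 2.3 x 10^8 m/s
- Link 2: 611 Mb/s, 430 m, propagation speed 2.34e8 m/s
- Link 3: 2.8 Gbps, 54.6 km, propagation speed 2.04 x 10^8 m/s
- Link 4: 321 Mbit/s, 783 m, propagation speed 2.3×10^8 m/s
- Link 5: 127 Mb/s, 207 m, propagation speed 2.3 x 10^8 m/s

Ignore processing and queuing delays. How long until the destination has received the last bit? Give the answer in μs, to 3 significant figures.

L = 40 × 8 = 320 bits.
Transmission delays (L/R per hop): 2.46154, 0.523732, 0.114286, 0.996885, 2.51969 μs; sum = 6.61613 μs.
Propagation delays (d/s per hop): 3.91739, 1.83761, 267.647, 3.40435, 0.9 μs; sum = 277.706 μs.
End-to-end = 284 μs.

284 μs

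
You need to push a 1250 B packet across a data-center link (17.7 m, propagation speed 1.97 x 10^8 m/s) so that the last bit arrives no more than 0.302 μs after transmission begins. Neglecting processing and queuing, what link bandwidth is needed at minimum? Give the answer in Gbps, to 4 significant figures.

L = 10000 bits.
Propagation delay = 17.7 / 197000000 = 0.0898477 μs.
Transmission budget = 0.302 − 0.0898477 = 0.212152 μs.
R ≥ L / t_tx = 10000 bits / 2.12152e-07 s = 47.14 Gbps.

47.14 Gbps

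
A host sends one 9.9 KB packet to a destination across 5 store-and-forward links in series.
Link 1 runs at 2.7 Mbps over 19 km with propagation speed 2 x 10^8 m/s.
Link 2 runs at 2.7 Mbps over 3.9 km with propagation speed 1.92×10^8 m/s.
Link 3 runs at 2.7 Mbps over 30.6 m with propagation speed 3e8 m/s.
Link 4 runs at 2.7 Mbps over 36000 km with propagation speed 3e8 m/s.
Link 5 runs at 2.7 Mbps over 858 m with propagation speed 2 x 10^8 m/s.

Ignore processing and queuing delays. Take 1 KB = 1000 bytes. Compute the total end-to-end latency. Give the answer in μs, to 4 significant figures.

L = 79200 bits.
Transmission delay per hop = L/R = 79200/2700000 = 29333.3 μs; 5 hops → 146667 μs.
Propagation delays (d/s per hop): 95, 20.3125, 0.102, 120000, 4.29 μs; sum = 120120 μs.
End-to-end = 266800 μs.

266800 μs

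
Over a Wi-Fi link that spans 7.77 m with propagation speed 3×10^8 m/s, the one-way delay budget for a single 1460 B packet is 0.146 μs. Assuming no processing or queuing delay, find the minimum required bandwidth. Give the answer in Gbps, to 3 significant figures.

L = 11680 bits.
Propagation delay = 7.77 / 300000000 = 0.0259 μs.
Transmission budget = 0.146 − 0.0259 = 0.1201 μs.
R ≥ L / t_tx = 11680 bits / 1.201e-07 s = 97.3 Gbps.

97.3 Gbps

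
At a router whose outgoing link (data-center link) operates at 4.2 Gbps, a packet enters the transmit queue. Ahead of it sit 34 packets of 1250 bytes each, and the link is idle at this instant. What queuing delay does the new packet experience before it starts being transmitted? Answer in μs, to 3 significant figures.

81.0 μs

Each queued packet: L/R = 10000/4200000000 = 2.38095 μs.
34 queued → 80.9524 μs.
Queuing delay = 81.0 μs.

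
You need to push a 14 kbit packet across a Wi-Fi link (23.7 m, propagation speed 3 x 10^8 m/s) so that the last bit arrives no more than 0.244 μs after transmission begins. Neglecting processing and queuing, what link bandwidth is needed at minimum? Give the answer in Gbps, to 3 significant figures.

Propagation delay = 23.7 / 300000000 = 0.079 μs.
Transmission budget = 0.244 − 0.079 = 0.165 μs.
R ≥ L / t_tx = 14000 bits / 1.65e-07 s = 84.8 Gbps.

84.8 Gbps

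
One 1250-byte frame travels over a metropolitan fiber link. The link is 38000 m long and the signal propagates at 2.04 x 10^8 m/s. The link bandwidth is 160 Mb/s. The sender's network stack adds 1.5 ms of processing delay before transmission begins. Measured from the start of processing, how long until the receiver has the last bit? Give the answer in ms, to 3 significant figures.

L = 1250 × 8 = 10000 bits.
Transmission delay = L/R = 10000 / 160000000 = 0.0625 ms.
Propagation delay = d/s = 38000 m / 204000000 m/s = 0.186275 ms.
Plus processing delay 1.5 ms = 1.5 ms.
Total = 1.75 ms.

1.75 ms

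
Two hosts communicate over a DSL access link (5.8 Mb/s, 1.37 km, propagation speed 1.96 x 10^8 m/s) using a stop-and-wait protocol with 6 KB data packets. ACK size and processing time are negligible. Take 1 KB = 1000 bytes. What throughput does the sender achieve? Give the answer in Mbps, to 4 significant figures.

t_tx = L/R = 48000/5800000 = 0.00827586 s.
t_prop = 1370/196000000 = 6.9898e-06 s; RTT = 1.39796e-05 s.
Cycle = t_tx + RTT = 0.00828984 s.
Throughput = L / cycle = 48000 / 0.00828984 = 5.790 Mbps.

5.790 Mbps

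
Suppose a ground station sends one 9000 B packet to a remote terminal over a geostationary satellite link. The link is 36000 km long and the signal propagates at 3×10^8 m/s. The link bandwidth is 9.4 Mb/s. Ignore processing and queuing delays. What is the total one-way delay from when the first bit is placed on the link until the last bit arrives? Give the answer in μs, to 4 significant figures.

127700 μs

L = 9000 × 8 = 72000 bits.
Transmission delay = L/R = 72000 / 9400000 = 7659.57 μs.
Propagation delay = d/s = 36000000 m / 300000000 m/s = 120000 μs.
Total = 127700 μs.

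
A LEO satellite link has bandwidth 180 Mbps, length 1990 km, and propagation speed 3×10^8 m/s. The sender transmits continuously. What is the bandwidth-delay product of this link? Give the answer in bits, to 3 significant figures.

1190000 bits

Propagation delay = 1990000 / 300000000 = 0.00663333 s.
BDP = R × t_prop = 180000000 × 0.00663333 = 1194000 bits.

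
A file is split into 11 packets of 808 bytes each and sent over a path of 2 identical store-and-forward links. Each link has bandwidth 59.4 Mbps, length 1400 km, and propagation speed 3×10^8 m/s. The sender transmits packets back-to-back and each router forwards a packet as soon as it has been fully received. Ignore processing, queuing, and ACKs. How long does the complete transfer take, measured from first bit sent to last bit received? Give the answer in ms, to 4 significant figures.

10.64 ms

Per-hop transmission t_tx = L/R = 6464/59400000 = 0.108822 ms.
Per-hop propagation t_prop = 1400000/300000000 = 4.66667 ms.
Pipeline fill: first packet needs 2·t_tx to clear all hops; remaining 10 packets each add one t_tx.
Total = (2+11-1)·t_tx + 2·t_prop = 12·0.108822 + 2·4.66667 = 10.64 ms.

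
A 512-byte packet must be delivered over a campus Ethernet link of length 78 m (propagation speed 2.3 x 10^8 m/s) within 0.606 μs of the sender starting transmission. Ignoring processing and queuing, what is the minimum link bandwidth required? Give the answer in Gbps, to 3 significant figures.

L = 4096 bits.
Propagation delay = 78 / 2.3e+08 = 0.33913 μs.
Transmission budget = 0.606 − 0.33913 = 0.26687 μs.
R ≥ L / t_tx = 4096 bits / 2.6687e-07 s = 15.3 Gbps.

15.3 Gbps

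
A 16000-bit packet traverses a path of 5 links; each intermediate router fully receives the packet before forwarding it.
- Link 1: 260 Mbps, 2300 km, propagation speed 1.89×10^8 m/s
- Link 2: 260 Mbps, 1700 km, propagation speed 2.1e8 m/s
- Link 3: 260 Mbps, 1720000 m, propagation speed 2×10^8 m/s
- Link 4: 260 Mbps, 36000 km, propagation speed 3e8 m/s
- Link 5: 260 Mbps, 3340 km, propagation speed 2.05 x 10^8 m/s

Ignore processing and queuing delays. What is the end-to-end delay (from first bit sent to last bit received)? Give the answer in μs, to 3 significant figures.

Transmission delay per hop = L/R = 16000/260000000 = 61.5385 μs; 5 hops → 307.692 μs.
Propagation delays (d/s per hop): 12169.3, 8095.24, 8600, 120000, 16292.7 μs; sum = 165157 μs.
End-to-end = 165000 μs.

165000 μs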